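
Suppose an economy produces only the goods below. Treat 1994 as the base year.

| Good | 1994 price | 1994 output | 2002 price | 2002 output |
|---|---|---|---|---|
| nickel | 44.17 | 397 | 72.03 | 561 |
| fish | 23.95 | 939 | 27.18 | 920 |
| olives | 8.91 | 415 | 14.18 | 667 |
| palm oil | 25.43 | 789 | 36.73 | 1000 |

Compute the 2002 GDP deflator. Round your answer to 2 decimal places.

142.74

Nominal GDP 2002 = 72.03·561 + 27.18·920 + 14.18·667 + 36.73·1000 = 111602.49.
Real GDP 2002 (at 1994 prices) = 44.17·561 + 23.95·920 + 8.91·667 + 25.43·1000 = 78186.34.
Deflator = Nominal/Real × 100 = 111602.49/78186.34 × 100 = 142.739.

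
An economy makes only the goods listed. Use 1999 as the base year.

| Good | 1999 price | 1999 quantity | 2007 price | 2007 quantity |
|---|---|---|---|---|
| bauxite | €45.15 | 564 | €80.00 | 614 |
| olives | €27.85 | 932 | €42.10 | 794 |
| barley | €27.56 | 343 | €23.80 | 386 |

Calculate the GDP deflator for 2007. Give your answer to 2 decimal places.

Nominal GDP 2007 = 80.00·614 + 42.10·794 + 23.80·386 = 91734.20.
Real GDP 2007 (at 1999 prices) = 45.15·614 + 27.85·794 + 27.56·386 = 60473.16.
Deflator = Nominal/Real × 100 = 91734.20/60473.16 × 100 = 151.694.

151.69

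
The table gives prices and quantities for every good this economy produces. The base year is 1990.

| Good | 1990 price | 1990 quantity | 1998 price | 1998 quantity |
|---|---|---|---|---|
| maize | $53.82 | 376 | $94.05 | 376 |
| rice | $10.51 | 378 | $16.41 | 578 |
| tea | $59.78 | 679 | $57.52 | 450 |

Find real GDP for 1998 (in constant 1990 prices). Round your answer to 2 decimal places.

Real GDP 1998 = Σ (p_1990 × q_1998) = 53.82·376 + 10.51·578 + 59.78·450 = 53212.10.

$53212.10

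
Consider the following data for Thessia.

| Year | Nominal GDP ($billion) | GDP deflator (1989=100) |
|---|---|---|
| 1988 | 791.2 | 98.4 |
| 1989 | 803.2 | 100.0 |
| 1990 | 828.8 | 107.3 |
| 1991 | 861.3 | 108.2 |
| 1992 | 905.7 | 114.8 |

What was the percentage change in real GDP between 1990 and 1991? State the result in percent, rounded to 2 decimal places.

3.06%

Real GDP 1990 = 828.8/1.073 = 772.41.
Real GDP 1991 = 861.3/1.082 = 796.03.
Change = 796.03/772.41 − 1 = 0.0306.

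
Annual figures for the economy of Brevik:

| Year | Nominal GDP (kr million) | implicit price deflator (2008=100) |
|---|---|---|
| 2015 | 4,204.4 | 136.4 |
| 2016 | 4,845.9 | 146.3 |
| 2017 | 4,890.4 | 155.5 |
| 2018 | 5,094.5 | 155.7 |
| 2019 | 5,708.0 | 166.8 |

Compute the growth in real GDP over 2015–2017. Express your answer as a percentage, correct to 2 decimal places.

2.03%

Real GDP 2015 = 4204.4/1.364 = 3082.40.
Real GDP 2017 = 4890.4/1.555 = 3144.95.
Change = 3144.95/3082.40 − 1 = 0.0203.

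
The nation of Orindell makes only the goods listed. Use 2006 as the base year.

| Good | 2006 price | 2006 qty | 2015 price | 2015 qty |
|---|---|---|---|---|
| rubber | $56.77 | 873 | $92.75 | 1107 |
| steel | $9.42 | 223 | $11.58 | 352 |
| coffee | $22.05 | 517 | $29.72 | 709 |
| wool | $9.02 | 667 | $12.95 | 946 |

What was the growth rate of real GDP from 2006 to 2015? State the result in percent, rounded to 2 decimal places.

Real GDP 2006 = Nominal GDP 2006 = 56.77·873 + 9.42·223 + 22.05·517 + 9.02·667 = 69077.06.
Real GDP 2015 (at 2006 prices) = 56.77·1107 + 9.42·352 + 22.05·709 + 9.02·946 = 90326.60.
Real growth = 90326.60/69077.06 − 1 = 0.3076.

30.76%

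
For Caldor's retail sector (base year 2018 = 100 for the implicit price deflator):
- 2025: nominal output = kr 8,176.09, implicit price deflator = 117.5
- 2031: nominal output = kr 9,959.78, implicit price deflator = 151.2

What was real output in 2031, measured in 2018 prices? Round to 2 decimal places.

kr 6,587.16

Real output = Nominal / (implicit price deflator/100) = 9959.78 / 1.512 = 6587.16.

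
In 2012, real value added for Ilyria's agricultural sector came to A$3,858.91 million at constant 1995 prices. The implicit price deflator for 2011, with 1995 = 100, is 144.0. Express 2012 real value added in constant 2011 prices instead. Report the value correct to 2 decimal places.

Real value added in 2011 prices = Real value added in 1995 prices × (P_2011/P_1995) = 3858.91 × 1.440 = 5556.83.

A$5,556.83 million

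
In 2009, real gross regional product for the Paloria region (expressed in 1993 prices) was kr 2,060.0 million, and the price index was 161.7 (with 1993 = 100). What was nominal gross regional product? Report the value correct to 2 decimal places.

kr 3,331.02 million

Nominal gross regional product = Real × (price index/100) = 2060.0 × 1.617 = 3331.02.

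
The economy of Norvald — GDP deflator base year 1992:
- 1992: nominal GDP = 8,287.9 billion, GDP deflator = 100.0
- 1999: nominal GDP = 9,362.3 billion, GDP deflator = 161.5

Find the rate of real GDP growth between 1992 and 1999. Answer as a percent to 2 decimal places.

Real GDP 1992 = 8287.9 / 1.000 = 8287.90.
Real GDP 1999 = 9362.3 / 1.615 = 5797.09.
Real growth = 5797.09 / 8287.90 − 1 = -0.3005.

-30.05%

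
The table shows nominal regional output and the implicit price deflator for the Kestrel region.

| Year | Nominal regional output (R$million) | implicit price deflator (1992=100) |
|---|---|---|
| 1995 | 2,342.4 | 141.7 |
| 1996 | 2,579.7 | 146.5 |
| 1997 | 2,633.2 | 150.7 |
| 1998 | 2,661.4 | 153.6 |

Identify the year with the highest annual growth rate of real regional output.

1996: real = 2579.7/1.465 = 1760.89; growth vs 1995 (1653.07) = 6.52%.
1997: real = 2633.2/1.507 = 1747.31; growth vs 1996 (1760.89) = -0.77%.
1998: real = 2661.4/1.536 = 1732.68; growth vs 1997 (1747.31) = -0.84%.

1996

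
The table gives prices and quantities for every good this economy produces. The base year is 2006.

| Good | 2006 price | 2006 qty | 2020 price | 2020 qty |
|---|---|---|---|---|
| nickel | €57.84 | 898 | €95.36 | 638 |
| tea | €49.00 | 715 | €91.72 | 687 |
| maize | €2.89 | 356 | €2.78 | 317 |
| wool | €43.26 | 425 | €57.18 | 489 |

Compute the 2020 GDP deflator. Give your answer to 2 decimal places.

Nominal GDP 2020 = 95.36·638 + 91.72·687 + 2.78·317 + 57.18·489 = 152693.60.
Real GDP 2020 (at 2006 prices) = 57.84·638 + 49.00·687 + 2.89·317 + 43.26·489 = 92635.19.
Deflator = Nominal/Real × 100 = 152693.60/92635.19 × 100 = 164.833.

164.83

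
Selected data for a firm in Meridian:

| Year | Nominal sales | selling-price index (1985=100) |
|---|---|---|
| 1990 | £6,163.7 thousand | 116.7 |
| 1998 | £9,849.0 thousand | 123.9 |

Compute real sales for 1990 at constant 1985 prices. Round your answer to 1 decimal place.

£5,281.7 thousand

Real sales = Nominal / (selling-price index/100) = 6163.7 / 1.167 = 5281.66.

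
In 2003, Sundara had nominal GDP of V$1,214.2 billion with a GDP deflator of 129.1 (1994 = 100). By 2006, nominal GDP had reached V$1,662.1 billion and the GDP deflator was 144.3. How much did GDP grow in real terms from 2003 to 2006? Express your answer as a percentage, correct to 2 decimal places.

Real GDP 2003 = 1214.2 / 1.291 = 940.51.
Real GDP 2006 = 1662.1 / 1.443 = 1151.84.
Real growth = 1151.84 / 940.51 − 1 = 0.2247.

22.47%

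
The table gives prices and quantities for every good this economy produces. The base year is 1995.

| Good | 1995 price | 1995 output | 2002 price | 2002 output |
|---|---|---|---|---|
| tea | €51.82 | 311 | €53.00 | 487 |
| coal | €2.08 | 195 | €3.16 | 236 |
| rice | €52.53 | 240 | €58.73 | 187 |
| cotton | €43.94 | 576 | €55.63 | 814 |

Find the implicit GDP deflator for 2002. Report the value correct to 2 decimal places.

116.13

Nominal GDP 2002 = 53.00·487 + 3.16·236 + 58.73·187 + 55.63·814 = 82822.09.
Real GDP 2002 (at 1995 prices) = 51.82·487 + 2.08·236 + 52.53·187 + 43.94·814 = 71317.49.
Deflator = Nominal/Real × 100 = 82822.09/71317.49 × 100 = 116.132.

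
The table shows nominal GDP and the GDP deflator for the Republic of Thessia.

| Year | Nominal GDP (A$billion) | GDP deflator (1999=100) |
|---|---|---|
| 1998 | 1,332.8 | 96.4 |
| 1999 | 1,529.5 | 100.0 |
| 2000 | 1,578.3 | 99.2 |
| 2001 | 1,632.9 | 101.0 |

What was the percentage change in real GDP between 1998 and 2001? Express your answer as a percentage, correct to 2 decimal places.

16.94%

Real GDP 1998 = 1332.8/0.964 = 1382.57.
Real GDP 2001 = 1632.9/1.010 = 1616.73.
Change = 1616.73/1382.57 − 1 = 0.1694.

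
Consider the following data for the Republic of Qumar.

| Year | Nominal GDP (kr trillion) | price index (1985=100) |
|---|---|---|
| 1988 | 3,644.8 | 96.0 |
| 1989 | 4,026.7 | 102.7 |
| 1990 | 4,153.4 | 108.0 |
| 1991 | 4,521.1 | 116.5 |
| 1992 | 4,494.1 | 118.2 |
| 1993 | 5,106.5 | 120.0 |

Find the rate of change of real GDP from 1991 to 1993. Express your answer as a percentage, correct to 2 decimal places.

Real GDP 1991 = 4521.1/1.165 = 3880.77.
Real GDP 1993 = 5106.5/1.200 = 4255.42.
Change = 4255.42/3880.77 − 1 = 0.0965.

9.65%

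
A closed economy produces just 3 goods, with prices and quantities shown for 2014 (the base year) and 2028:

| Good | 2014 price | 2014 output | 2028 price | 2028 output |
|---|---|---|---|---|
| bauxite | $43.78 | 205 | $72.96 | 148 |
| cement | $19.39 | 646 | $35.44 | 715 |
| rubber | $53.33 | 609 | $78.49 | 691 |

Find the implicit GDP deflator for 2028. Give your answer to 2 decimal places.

158.01

Nominal GDP 2028 = 72.96·148 + 35.44·715 + 78.49·691 = 90374.27.
Real GDP 2028 (at 2014 prices) = 43.78·148 + 19.39·715 + 53.33·691 = 57194.32.
Deflator = Nominal/Real × 100 = 90374.27/57194.32 × 100 = 158.013.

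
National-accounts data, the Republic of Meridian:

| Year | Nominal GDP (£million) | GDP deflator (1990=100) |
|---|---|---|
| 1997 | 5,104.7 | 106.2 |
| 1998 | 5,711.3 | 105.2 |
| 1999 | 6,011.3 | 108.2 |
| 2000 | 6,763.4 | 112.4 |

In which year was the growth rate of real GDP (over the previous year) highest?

1998: real = 5711.3/1.052 = 5428.99; growth vs 1997 (4806.69) = 12.95%.
1999: real = 6011.3/1.082 = 5555.73; growth vs 1998 (5428.99) = 2.33%.
2000: real = 6763.4/1.124 = 6017.26; growth vs 1999 (5555.73) = 8.31%.

1998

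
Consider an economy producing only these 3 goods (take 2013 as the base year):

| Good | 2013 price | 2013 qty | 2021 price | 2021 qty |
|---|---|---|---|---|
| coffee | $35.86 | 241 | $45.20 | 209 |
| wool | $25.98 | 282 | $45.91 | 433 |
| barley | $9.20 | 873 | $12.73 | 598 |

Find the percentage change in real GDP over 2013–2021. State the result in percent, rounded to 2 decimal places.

1.02%

Real GDP 2013 = Nominal GDP 2013 = 35.86·241 + 25.98·282 + 9.20·873 = 24000.22.
Real GDP 2021 (at 2013 prices) = 35.86·209 + 25.98·433 + 9.20·598 = 24245.68.
Real growth = 24245.68/24000.22 − 1 = 0.0102.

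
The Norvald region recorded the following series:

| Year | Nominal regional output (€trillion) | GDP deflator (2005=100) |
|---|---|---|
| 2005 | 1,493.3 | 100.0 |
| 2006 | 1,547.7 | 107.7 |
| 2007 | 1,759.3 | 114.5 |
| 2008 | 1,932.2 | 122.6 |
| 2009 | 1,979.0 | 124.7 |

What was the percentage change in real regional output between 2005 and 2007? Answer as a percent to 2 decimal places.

2.89%

Real regional output 2005 = 1493.3/1.000 = 1493.30.
Real regional output 2007 = 1759.3/1.145 = 1536.51.
Change = 1536.51/1493.30 − 1 = 0.0289.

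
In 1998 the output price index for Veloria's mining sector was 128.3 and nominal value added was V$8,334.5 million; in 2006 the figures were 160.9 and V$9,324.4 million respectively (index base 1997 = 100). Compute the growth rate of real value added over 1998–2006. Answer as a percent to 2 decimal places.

Deflate each year: 1998 → 8334.5/1.283 = 6496.10; 2006 → 9324.4/1.609 = 5795.15.
So real value added changed by 5795.15/6496.10 − 1 = -0.1079, i.e. -10.79%.

-10.79%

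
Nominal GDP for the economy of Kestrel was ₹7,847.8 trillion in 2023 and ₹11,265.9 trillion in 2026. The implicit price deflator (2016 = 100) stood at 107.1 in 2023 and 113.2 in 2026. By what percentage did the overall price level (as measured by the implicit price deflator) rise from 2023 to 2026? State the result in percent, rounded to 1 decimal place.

Price-level change = 113.2 / 107.1 − 1 = 0.0570.

5.7%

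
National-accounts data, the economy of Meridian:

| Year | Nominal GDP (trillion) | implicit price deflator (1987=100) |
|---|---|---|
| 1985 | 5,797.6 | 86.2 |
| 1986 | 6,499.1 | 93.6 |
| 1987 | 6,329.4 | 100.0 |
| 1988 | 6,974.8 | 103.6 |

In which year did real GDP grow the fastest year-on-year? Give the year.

1986: real = 6499.1/0.936 = 6943.48; growth vs 1985 (6725.75) = 3.24%.
1987: real = 6329.4/1.000 = 6329.40; growth vs 1986 (6943.48) = -8.84%.
1988: real = 6974.8/1.036 = 6732.43; growth vs 1987 (6329.40) = 6.37%.

1988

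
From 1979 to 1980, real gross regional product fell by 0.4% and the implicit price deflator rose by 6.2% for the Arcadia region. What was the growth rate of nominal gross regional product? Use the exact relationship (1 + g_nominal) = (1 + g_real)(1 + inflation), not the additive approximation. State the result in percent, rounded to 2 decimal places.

(1 + g_nom) = (1 + g_real)(1 + π) = 0.9960 × 1.0620 = 1.05775.

5.78%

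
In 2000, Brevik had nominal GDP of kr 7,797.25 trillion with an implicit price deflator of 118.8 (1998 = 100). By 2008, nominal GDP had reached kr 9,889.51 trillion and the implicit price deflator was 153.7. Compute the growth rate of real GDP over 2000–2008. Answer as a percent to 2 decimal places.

Deflate each year: 2000 → 7797.25/1.188 = 6563.34; 2008 → 9889.51/1.537 = 6434.29.
So real GDP changed by 6434.29/6563.34 − 1 = -0.0197, i.e. -1.97%.

-1.97%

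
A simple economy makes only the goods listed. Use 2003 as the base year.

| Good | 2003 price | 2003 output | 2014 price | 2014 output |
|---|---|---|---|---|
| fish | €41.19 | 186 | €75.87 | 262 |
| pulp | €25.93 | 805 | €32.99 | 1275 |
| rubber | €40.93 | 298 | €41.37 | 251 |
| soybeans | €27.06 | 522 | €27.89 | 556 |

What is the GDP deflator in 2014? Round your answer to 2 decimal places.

Nominal GDP 2014 = 75.87·262 + 32.99·1275 + 41.37·251 + 27.89·556 = 87830.90.
Real GDP 2014 (at 2003 prices) = 41.19·262 + 25.93·1275 + 40.93·251 + 27.06·556 = 69171.32.
Deflator = Nominal/Real × 100 = 87830.90/69171.32 × 100 = 126.976.

126.98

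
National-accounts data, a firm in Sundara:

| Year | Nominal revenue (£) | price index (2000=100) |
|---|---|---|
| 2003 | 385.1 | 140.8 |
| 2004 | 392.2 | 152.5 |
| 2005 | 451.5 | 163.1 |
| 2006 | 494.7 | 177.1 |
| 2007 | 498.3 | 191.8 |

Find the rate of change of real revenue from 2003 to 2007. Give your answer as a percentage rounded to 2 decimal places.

-5.01%

Real revenue 2003 = 385.1/1.408 = 273.51.
Real revenue 2007 = 498.3/1.918 = 259.80.
Change = 259.80/273.51 − 1 = -0.0501.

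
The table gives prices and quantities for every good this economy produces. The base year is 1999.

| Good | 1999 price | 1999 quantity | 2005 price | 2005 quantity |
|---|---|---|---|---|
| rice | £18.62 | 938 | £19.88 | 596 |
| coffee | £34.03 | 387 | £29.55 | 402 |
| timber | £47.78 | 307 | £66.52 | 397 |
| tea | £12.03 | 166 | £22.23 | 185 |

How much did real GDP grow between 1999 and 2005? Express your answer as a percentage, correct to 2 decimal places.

-2.81%

Real GDP 1999 = Nominal GDP 1999 = 18.62·938 + 34.03·387 + 47.78·307 + 12.03·166 = 47300.61.
Real GDP 2005 (at 1999 prices) = 18.62·596 + 34.03·402 + 47.78·397 + 12.03·185 = 45971.79.
Real growth = 45971.79/47300.61 − 1 = -0.0281.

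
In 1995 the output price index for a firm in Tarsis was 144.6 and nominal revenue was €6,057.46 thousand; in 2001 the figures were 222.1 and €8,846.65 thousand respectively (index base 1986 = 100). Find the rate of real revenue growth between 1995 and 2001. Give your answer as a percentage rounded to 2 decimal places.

Deflate each year: 1995 → 6057.46/1.446 = 4189.11; 2001 → 8846.65/2.221 = 3983.18.
So real revenue changed by 3983.18/4189.11 − 1 = -0.0492, i.e. -4.92%.

-4.92%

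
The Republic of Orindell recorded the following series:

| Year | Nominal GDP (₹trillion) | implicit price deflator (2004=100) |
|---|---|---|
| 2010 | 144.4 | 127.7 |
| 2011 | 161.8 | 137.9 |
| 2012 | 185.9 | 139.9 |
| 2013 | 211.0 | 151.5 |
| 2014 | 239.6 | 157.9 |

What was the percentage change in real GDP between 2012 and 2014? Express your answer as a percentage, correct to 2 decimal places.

Real GDP 2012 = 185.9/1.399 = 132.88.
Real GDP 2014 = 239.6/1.579 = 151.74.
Change = 151.74/132.88 − 1 = 0.1419.

14.19%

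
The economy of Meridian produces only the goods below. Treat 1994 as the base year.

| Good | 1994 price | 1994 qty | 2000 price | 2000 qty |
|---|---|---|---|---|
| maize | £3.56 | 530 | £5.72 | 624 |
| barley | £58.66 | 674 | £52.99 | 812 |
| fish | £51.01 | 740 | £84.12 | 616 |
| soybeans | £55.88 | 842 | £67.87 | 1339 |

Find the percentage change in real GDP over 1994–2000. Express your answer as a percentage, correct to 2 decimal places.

Real GDP 1994 = Nominal GDP 1994 = 3.56·530 + 58.66·674 + 51.01·740 + 55.88·842 = 126222.00.
Real GDP 2000 (at 1994 prices) = 3.56·624 + 58.66·812 + 51.01·616 + 55.88·1339 = 156098.84.
Real growth = 156098.84/126222.00 − 1 = 0.2367.

23.67%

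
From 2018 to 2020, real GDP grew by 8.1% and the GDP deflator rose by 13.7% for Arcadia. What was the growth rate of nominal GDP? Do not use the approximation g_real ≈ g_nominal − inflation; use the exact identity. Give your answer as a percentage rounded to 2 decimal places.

(1 + g_nom) = (1 + g_real)(1 + π) = 1.0810 × 1.1370 = 1.22910.

22.91%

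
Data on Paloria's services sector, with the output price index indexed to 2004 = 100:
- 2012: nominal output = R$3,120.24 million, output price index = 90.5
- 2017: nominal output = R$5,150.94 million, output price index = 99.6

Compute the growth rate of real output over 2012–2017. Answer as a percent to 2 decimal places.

50.00%

Real output 2012 = 3120.24 / 0.905 = 3447.78.
Real output 2017 = 5150.94 / 0.996 = 5171.63.
Real growth = 5171.63 / 3447.78 − 1 = 0.5000.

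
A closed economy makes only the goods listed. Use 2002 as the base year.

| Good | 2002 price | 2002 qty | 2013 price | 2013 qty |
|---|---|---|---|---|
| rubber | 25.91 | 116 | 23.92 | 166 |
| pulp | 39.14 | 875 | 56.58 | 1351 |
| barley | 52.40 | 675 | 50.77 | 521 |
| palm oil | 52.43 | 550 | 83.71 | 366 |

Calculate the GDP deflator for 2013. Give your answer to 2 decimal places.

Nominal GDP 2013 = 23.92·166 + 56.58·1351 + 50.77·521 + 83.71·366 = 137499.33.
Real GDP 2013 (at 2002 prices) = 25.91·166 + 39.14·1351 + 52.40·521 + 52.43·366 = 103668.98.
Deflator = Nominal/Real × 100 = 137499.33/103668.98 × 100 = 132.633.

132.63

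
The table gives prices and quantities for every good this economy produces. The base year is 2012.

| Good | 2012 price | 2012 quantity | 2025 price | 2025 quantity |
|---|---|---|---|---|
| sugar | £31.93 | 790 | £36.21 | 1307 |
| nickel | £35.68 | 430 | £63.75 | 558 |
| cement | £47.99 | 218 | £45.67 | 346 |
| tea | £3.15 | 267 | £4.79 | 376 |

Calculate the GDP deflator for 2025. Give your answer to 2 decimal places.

126.53

Nominal GDP 2025 = 36.21·1307 + 63.75·558 + 45.67·346 + 4.79·376 = 100501.83.
Real GDP 2025 (at 2012 prices) = 31.93·1307 + 35.68·558 + 47.99·346 + 3.15·376 = 79430.89.
Deflator = Nominal/Real × 100 = 100501.83/79430.89 × 100 = 126.527.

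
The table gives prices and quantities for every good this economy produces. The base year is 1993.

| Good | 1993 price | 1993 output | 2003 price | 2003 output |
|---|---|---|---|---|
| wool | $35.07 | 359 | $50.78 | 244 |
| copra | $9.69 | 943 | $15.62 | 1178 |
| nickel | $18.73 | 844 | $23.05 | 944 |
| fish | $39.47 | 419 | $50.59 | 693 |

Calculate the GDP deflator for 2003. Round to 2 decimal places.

Nominal GDP 2003 = 50.78·244 + 15.62·1178 + 23.05·944 + 50.59·693 = 87608.75.
Real GDP 2003 (at 1993 prices) = 35.07·244 + 9.69·1178 + 18.73·944 + 39.47·693 = 65005.73.
Deflator = Nominal/Real × 100 = 87608.75/65005.73 × 100 = 134.771.

134.77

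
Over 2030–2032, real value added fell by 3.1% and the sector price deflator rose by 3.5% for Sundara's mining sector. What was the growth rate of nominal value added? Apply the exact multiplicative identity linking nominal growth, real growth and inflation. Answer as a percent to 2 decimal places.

0.29%

(1 + g_nom) = (1 + g_real)(1 + π) = 0.9690 × 1.0350 = 1.00292.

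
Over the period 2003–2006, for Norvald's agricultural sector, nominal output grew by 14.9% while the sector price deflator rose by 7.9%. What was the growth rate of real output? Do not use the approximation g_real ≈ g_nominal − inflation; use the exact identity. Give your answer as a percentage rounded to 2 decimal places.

(1 + g_nom) = (1 + g_real)(1 + π), so g_real = 1.1490 / 1.0790 − 1 = 0.06487.

6.49%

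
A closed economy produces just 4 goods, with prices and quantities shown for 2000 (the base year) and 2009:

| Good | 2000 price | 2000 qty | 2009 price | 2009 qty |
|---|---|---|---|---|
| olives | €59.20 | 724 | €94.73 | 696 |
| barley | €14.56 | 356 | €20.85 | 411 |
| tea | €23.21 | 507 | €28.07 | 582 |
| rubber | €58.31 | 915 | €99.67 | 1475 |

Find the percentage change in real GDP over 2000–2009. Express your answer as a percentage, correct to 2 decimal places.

29.64%

Real GDP 2000 = Nominal GDP 2000 = 59.20·724 + 14.56·356 + 23.21·507 + 58.31·915 = 113165.28.
Real GDP 2009 (at 2000 prices) = 59.20·696 + 14.56·411 + 23.21·582 + 58.31·1475 = 146702.83.
Real growth = 146702.83/113165.28 − 1 = 0.2964.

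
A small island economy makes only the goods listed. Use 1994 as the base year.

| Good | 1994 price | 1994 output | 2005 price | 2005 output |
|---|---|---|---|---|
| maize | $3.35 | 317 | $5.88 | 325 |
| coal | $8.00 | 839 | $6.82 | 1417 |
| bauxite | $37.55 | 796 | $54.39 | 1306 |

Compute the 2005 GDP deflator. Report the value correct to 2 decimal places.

134.40

Nominal GDP 2005 = 5.88·325 + 6.82·1417 + 54.39·1306 = 82608.28.
Real GDP 2005 (at 1994 prices) = 3.35·325 + 8.00·1417 + 37.55·1306 = 61465.05.
Deflator = Nominal/Real × 100 = 82608.28/61465.05 × 100 = 134.399.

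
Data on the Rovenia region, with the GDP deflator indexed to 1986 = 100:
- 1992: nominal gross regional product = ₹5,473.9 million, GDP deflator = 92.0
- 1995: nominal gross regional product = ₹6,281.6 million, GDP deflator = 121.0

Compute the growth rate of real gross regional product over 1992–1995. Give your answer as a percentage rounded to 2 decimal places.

Real gross regional product 1992 = 5473.9 / 0.920 = 5949.89.
Real gross regional product 1995 = 6281.6 / 1.210 = 5191.40.
Real growth = 5191.40 / 5949.89 − 1 = -0.1275.

-12.75%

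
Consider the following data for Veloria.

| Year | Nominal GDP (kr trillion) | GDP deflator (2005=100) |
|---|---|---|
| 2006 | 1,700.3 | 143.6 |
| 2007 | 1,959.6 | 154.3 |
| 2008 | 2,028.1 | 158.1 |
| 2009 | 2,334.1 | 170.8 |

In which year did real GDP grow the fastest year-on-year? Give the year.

2007

2007: real = 1959.6/1.543 = 1269.99; growth vs 2006 (1184.05) = 7.26%.
2008: real = 2028.1/1.581 = 1282.80; growth vs 2007 (1269.99) = 1.01%.
2009: real = 2334.1/1.708 = 1366.57; growth vs 2008 (1282.80) = 6.53%.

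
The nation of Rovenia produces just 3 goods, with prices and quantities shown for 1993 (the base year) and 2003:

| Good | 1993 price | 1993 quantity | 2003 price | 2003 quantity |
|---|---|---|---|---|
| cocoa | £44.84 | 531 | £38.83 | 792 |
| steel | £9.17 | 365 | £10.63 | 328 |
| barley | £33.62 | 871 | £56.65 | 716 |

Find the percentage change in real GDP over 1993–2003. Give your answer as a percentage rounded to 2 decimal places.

Real GDP 1993 = Nominal GDP 1993 = 44.84·531 + 9.17·365 + 33.62·871 = 56440.11.
Real GDP 2003 (at 1993 prices) = 44.84·792 + 9.17·328 + 33.62·716 = 62592.96.
Real growth = 62592.96/56440.11 − 1 = 0.1090.

10.90%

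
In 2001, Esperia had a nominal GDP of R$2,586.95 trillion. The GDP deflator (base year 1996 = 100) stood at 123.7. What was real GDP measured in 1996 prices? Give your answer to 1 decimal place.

R$2,091.3 trillion

Real GDP = Nominal / (GDP deflator/100) = 2586.95 / 1.237 = 2091.31.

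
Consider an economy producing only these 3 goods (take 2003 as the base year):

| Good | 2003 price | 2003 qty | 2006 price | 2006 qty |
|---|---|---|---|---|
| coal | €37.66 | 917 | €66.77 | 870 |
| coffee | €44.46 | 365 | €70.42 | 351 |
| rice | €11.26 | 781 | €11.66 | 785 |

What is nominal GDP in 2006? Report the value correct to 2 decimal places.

Nominal GDP 2006 = Σ (p_2006 × q_2006) = 66.77·870 + 70.42·351 + 11.66·785 = 91960.42.

€91960.42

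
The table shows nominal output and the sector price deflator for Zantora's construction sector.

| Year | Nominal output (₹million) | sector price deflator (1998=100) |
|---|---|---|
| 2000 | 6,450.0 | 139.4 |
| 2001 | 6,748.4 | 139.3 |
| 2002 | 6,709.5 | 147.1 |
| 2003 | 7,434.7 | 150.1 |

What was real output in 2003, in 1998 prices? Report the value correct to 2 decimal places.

Real output 2003 = 7434.7 / 1.501 = 4953.16.

₹4,953.16 million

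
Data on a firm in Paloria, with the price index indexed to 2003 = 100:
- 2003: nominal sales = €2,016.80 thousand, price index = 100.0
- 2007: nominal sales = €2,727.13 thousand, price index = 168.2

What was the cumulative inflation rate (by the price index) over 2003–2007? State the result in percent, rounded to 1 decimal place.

68.2%

Price-level change = 168.2 / 100.0 − 1 = 0.6820.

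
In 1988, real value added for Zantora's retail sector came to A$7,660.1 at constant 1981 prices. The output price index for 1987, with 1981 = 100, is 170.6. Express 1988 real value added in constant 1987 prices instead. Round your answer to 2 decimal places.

Real value added in 1987 prices = Real value added in 1981 prices × (P_1987/P_1981) = 7660.1 × 1.706 = 13068.13.

A$13,068.13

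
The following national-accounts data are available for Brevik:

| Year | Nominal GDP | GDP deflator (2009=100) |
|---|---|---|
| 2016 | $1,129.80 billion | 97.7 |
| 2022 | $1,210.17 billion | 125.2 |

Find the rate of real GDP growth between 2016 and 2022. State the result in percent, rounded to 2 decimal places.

-16.41%

Deflate each year: 2016 → 1129.80/0.977 = 1156.40; 2022 → 1210.17/1.252 = 966.59.
So real GDP changed by 966.59/1156.40 − 1 = -0.1641, i.e. -16.41%.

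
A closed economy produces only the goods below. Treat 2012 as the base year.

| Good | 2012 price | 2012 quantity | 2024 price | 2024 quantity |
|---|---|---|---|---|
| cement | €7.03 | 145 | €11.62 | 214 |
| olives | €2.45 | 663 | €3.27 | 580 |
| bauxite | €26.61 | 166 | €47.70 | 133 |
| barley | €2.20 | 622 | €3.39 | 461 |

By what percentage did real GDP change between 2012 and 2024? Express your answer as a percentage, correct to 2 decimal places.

Real GDP 2012 = Nominal GDP 2012 = 7.03·145 + 2.45·663 + 26.61·166 + 2.20·622 = 8429.36.
Real GDP 2024 (at 2012 prices) = 7.03·214 + 2.45·580 + 26.61·133 + 2.20·461 = 7478.75.
Real growth = 7478.75/8429.36 − 1 = -0.1128.

-11.28%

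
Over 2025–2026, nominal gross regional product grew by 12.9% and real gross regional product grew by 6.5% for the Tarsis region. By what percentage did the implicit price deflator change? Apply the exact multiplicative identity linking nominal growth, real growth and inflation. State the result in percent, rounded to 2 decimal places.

6.01%

(1 + g_nom) = (1 + g_real)(1 + π), so π = 1.1290 / 1.0650 − 1 = 0.06009.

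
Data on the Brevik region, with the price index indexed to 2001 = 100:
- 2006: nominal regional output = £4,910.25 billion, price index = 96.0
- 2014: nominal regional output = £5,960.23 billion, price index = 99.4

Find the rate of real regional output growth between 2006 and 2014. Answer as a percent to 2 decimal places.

Deflate each year: 2006 → 4910.25/0.960 = 5114.84; 2014 → 5960.23/0.994 = 5996.21.
So real regional output changed by 5996.21/5114.84 − 1 = 0.1723, i.e. 17.23%.

17.23%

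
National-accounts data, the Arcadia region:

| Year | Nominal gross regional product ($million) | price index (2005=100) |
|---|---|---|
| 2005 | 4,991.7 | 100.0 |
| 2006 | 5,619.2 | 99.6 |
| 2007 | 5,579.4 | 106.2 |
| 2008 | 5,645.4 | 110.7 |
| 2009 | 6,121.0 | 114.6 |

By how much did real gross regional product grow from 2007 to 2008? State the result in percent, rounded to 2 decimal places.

Real gross regional product 2007 = 5579.4/1.062 = 5253.67.
Real gross regional product 2008 = 5645.4/1.107 = 5099.73.
Change = 5099.73/5253.67 − 1 = -0.0293.

-2.93%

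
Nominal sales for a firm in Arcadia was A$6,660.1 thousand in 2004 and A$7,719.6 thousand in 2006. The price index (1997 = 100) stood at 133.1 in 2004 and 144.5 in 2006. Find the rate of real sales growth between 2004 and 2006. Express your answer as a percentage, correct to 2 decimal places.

6.76%

Real sales 2004 = 6660.1 / 1.331 = 5003.83.
Real sales 2006 = 7719.6 / 1.445 = 5342.28.
Real growth = 5342.28 / 5003.83 − 1 = 0.0676.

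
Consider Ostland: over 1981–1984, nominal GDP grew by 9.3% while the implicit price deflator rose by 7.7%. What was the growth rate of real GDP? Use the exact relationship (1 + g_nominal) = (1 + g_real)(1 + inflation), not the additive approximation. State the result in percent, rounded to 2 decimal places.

(1 + g_nom) = (1 + g_real)(1 + π), so g_real = 1.0930 / 1.0770 − 1 = 0.01486.

1.49%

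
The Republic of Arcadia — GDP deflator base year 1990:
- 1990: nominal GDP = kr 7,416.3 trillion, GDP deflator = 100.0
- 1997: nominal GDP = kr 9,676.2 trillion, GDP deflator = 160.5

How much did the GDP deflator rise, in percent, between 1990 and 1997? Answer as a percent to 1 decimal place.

60.5%

Price-level change = 160.5 / 100.0 − 1 = 0.6050.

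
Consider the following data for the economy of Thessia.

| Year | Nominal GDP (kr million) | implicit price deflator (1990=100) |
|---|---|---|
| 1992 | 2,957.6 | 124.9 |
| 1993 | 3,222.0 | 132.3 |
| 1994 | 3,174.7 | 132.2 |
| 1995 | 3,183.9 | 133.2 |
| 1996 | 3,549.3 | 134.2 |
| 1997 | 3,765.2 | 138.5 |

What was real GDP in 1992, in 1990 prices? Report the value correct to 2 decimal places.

Real GDP 1992 = 2957.6 / 1.249 = 2367.97.

kr 2,367.97 million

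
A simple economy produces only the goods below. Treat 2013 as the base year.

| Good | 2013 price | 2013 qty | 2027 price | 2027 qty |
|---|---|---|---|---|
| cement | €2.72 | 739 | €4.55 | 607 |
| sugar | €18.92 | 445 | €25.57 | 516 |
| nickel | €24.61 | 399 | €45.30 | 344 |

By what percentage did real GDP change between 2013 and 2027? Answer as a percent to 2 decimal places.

Real GDP 2013 = Nominal GDP 2013 = 2.72·739 + 18.92·445 + 24.61·399 = 20248.87.
Real GDP 2027 (at 2013 prices) = 2.72·607 + 18.92·516 + 24.61·344 = 19879.60.
Real growth = 19879.60/20248.87 − 1 = -0.0182.

-1.82%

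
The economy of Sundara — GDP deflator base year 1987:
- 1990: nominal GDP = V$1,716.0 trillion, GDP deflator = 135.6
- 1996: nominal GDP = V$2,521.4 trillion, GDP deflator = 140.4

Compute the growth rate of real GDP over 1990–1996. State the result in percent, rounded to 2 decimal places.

Real GDP 1990 = 1716.0 / 1.356 = 1265.49.
Real GDP 1996 = 2521.4 / 1.404 = 1795.87.
Real growth = 1795.87 / 1265.49 − 1 = 0.4191.

41.91%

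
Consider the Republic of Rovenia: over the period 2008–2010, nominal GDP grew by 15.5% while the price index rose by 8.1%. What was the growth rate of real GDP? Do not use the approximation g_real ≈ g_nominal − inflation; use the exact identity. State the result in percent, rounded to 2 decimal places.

6.85%

(1 + g_nom) = (1 + g_real)(1 + π), so g_real = 1.1550 / 1.0810 − 1 = 0.06846.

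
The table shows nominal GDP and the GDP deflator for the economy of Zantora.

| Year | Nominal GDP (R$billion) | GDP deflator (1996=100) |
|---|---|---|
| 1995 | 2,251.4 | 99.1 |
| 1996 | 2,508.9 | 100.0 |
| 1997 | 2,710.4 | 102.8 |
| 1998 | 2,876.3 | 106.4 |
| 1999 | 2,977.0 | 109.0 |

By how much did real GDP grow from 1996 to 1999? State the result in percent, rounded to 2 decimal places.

8.86%

Real GDP 1996 = 2508.9/1.000 = 2508.90.
Real GDP 1999 = 2977.0/1.090 = 2731.19.
Change = 2731.19/2508.90 − 1 = 0.0886.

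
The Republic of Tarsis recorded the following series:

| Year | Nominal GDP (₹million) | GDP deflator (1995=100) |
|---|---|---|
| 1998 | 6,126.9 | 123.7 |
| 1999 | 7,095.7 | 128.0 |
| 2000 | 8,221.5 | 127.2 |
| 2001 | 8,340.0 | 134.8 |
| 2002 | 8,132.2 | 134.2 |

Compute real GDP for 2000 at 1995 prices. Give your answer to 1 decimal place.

₹6,463.4 million

Real GDP 2000 = 8221.5 / 1.272 = 6463.44.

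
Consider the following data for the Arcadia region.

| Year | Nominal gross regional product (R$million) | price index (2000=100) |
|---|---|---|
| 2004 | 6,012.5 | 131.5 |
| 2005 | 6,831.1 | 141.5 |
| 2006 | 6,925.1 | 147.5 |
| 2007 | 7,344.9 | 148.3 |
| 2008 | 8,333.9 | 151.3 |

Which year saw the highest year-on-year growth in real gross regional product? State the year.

2005: real = 6831.1/1.415 = 4827.63; growth vs 2004 (4572.24) = 5.59%.
2006: real = 6925.1/1.475 = 4694.98; growth vs 2005 (4827.63) = -2.75%.
2007: real = 7344.9/1.483 = 4952.73; growth vs 2006 (4694.98) = 5.49%.
2008: real = 8333.9/1.513 = 5508.20; growth vs 2007 (4952.73) = 11.22%.

2008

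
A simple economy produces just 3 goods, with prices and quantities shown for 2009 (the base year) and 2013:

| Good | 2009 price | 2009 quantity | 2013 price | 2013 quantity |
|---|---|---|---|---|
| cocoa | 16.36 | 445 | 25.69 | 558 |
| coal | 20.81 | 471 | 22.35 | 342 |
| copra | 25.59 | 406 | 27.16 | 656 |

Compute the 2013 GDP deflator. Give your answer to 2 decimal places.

120.47

Nominal GDP 2013 = 25.69·558 + 22.35·342 + 27.16·656 = 39795.68.
Real GDP 2013 (at 2009 prices) = 16.36·558 + 20.81·342 + 25.59·656 = 33032.94.
Deflator = Nominal/Real × 100 = 39795.68/33032.94 × 100 = 120.473.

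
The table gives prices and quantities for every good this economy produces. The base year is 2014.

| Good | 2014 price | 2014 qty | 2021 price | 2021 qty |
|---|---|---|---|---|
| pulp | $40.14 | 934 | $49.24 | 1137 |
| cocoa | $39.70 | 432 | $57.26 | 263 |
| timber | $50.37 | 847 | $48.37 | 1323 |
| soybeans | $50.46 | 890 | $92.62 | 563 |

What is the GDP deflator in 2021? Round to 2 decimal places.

123.86

Nominal GDP 2021 = 49.24·1137 + 57.26·263 + 48.37·1323 + 92.62·563 = 187183.83.
Real GDP 2021 (at 2014 prices) = 40.14·1137 + 39.70·263 + 50.37·1323 + 50.46·563 = 151128.77.
Deflator = Nominal/Real × 100 = 187183.83/151128.77 × 100 = 123.857.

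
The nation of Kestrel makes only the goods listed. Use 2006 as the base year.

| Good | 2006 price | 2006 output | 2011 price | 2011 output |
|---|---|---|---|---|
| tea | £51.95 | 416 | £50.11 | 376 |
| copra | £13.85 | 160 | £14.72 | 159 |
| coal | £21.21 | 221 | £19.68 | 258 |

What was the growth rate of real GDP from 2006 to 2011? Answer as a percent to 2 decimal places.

-4.58%

Real GDP 2006 = Nominal GDP 2006 = 51.95·416 + 13.85·160 + 21.21·221 = 28514.61.
Real GDP 2011 (at 2006 prices) = 51.95·376 + 13.85·159 + 21.21·258 = 27207.53.
Real growth = 27207.53/28514.61 − 1 = -0.0458.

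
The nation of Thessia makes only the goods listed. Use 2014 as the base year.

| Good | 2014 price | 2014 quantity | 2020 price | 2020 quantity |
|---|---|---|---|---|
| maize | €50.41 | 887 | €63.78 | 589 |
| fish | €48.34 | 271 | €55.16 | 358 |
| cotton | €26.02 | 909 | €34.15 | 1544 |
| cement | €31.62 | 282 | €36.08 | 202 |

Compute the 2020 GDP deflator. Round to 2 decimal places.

Nominal GDP 2020 = 63.78·589 + 55.16·358 + 34.15·1544 + 36.08·202 = 117329.46.
Real GDP 2020 (at 2014 prices) = 50.41·589 + 48.34·358 + 26.02·1544 + 31.62·202 = 93559.33.
Deflator = Nominal/Real × 100 = 117329.46/93559.33 × 100 = 125.406.

125.41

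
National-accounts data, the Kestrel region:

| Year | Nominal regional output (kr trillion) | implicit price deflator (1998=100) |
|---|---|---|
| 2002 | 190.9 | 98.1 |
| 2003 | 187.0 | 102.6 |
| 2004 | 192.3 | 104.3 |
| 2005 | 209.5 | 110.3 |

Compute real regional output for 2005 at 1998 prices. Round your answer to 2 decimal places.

kr 189.94 trillion

Real regional output 2005 = 209.5 / 1.103 = 189.94.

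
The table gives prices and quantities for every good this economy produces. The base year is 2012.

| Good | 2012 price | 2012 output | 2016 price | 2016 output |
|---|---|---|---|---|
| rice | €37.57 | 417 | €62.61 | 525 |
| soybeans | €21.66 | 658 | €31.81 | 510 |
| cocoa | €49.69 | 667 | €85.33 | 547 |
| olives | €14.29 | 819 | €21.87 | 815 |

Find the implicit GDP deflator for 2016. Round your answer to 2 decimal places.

163.21

Nominal GDP 2016 = 62.61·525 + 31.81·510 + 85.33·547 + 21.87·815 = 113592.91.
Real GDP 2016 (at 2012 prices) = 37.57·525 + 21.66·510 + 49.69·547 + 14.29·815 = 69597.63.
Deflator = Nominal/Real × 100 = 113592.91/69597.63 × 100 = 163.214.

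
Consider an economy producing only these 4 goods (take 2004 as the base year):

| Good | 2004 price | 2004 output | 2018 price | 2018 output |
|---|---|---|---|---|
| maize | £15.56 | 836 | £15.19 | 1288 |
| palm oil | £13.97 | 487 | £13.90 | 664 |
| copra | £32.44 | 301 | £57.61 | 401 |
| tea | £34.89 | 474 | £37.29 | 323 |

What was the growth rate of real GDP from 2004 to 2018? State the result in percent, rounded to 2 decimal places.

16.22%

Real GDP 2004 = Nominal GDP 2004 = 15.56·836 + 13.97·487 + 32.44·301 + 34.89·474 = 46113.85.
Real GDP 2018 (at 2004 prices) = 15.56·1288 + 13.97·664 + 32.44·401 + 34.89·323 = 53595.27.
Real growth = 53595.27/46113.85 − 1 = 0.1622.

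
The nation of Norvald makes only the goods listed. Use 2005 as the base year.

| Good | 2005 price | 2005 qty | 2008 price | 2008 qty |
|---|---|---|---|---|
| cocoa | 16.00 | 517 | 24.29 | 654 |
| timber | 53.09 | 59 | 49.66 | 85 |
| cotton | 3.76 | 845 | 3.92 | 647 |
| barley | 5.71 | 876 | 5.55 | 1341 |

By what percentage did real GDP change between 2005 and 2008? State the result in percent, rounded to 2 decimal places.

Real GDP 2005 = Nominal GDP 2005 = 16.00·517 + 53.09·59 + 3.76·845 + 5.71·876 = 19583.47.
Real GDP 2008 (at 2005 prices) = 16.00·654 + 53.09·85 + 3.76·647 + 5.71·1341 = 25066.48.
Real growth = 25066.48/19583.47 − 1 = 0.2800.

28.00%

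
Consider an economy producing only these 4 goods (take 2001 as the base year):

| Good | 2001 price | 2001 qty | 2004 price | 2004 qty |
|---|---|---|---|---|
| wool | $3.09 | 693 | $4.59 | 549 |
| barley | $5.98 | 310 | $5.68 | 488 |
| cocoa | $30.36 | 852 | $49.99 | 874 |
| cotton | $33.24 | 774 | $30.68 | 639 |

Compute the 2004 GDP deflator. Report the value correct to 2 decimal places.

130.92

Nominal GDP 2004 = 4.59·549 + 5.68·488 + 49.99·874 + 30.68·639 = 68587.53.
Real GDP 2004 (at 2001 prices) = 3.09·549 + 5.98·488 + 30.36·874 + 33.24·639 = 52389.65.
Deflator = Nominal/Real × 100 = 68587.53/52389.65 × 100 = 130.918.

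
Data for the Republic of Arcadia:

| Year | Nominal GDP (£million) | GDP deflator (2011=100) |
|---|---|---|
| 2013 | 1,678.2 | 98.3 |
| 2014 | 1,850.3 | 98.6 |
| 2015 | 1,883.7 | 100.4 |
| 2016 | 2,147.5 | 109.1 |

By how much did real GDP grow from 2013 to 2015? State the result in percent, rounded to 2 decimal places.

9.90%

Real GDP 2013 = 1678.2/0.983 = 1707.22.
Real GDP 2015 = 1883.7/1.004 = 1876.20.
Change = 1876.20/1707.22 − 1 = 0.0990.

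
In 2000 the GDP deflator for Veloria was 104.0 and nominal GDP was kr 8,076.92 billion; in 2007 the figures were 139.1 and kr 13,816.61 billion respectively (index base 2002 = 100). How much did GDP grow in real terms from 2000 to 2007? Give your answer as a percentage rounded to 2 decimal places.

Real GDP 2000 = 8076.92 / 1.040 = 7766.27.
Real GDP 2007 = 13816.61 / 1.391 = 9932.86.
Real growth = 9932.86 / 7766.27 − 1 = 0.2790.

27.90%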